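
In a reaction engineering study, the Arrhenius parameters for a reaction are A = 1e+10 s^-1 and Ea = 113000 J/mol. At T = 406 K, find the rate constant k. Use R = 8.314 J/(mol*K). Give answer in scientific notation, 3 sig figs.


k = A * exp(-Ea/(R*T))
k = 1e+10 * exp(-113000 / (8.314 * 406))
k = 1e+10 * exp(-33.476681)
k = 2.89e-05


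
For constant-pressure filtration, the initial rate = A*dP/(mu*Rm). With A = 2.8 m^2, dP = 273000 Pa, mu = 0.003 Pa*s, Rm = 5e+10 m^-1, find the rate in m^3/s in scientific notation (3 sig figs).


rate = A * dP / (mu * Rm)
rate = 2.8 * 273000 / (0.003 * 5e+10)
rate = 764400.0 / 1.500e+08
rate = 5.10e-03 m^3/s


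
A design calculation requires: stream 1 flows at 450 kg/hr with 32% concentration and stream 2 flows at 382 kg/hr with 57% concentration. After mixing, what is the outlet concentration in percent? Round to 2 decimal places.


Mass balance on solute: F1*x1 + F2*x2 = F3*x3
F3 = F1 + F2 = 450 + 382 = 832 kg/hr
x3 = (F1*x1 + F2*x2)/F3
x3 = (450*0.32 + 382*0.57) / 832
x3 = 43.48%


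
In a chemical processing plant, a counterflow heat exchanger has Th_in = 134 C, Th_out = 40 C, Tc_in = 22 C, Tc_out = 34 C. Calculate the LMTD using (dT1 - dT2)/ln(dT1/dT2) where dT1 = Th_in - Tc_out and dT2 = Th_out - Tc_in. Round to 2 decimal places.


dT1 = Th_in - Tc_out = 134 - 34 = 100
dT2 = Th_out - Tc_in = 40 - 22 = 18
LMTD = (dT1 - dT2) / ln(dT1/dT2)
LMTD = (100 - 18) / ln(100/18)
LMTD = 47.82 K


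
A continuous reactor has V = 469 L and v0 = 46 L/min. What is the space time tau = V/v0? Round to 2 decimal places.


tau = V / v0
tau = 469 / 46
tau = 10.20 min


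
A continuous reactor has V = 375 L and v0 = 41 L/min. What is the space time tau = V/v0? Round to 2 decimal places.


tau = V / v0
tau = 375 / 41
tau = 9.15 min


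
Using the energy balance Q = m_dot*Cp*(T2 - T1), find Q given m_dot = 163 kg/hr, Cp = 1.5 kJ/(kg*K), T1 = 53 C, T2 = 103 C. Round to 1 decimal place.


Q = m_dot * Cp * (T2 - T1)
Q = 163 * 1.5 * (103 - 53)
Q = 163 * 1.5 * 50
Q = 12225.0 kJ/hr


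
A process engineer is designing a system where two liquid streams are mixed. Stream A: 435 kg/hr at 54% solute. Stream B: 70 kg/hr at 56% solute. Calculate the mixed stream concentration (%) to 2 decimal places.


Mass balance on solute: F1*x1 + F2*x2 = F3*x3
F3 = F1 + F2 = 435 + 70 = 505 kg/hr
x3 = (F1*x1 + F2*x2)/F3
x3 = (435*0.54 + 70*0.56) / 505
x3 = 54.28%


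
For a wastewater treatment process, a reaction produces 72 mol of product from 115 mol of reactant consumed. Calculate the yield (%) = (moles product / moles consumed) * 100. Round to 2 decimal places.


Yield = (moles product / moles consumed) * 100%
Yield = (72 / 115) * 100
Yield = 0.6261 * 100
Yield = 62.61%


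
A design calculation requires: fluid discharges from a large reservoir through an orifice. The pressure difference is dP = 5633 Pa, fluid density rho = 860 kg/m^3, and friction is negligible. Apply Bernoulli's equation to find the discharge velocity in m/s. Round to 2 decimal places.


v = sqrt(2*dP/rho)
v = sqrt(2*5633/860)
v = sqrt(13.1)
v = 3.62 m/s


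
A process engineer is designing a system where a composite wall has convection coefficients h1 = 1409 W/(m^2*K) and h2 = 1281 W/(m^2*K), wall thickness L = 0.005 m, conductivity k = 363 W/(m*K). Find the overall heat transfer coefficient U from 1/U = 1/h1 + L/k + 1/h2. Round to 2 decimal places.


1/U = 1/h1 + L/k + 1/h2
1/U = 1/1409 + 0.005/363 + 1/1281
1/U = 0.0007097232 + 1.37741e-05 + 0.0007806401
1/U = 0.0015041374
U = 664.83 W/(m^2*K)


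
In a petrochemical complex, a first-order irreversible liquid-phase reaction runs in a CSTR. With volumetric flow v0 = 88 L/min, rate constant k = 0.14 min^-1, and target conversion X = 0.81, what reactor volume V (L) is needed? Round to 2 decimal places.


V = v0 * X / (k * (1 - X))
V = 88 * 0.81 / (0.14 * (1 - 0.81))
V = 71.28 / (0.14 * 0.19)
V = 71.28 / 0.0266
V = 2679.70 L


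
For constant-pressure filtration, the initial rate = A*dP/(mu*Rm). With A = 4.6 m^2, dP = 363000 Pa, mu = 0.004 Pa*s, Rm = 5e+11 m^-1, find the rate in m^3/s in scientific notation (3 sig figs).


rate = A * dP / (mu * Rm)
rate = 4.6 * 363000 / (0.004 * 5e+11)
rate = 1669800.0 / 2.000e+09
rate = 8.35e-04 m^3/s


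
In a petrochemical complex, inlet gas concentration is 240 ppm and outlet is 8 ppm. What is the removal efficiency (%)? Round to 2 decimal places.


Efficiency = (G_in - G_out) / G_in * 100%
Efficiency = (240 - 8) / 240 * 100
Efficiency = 232 / 240 * 100
Efficiency = 96.67%


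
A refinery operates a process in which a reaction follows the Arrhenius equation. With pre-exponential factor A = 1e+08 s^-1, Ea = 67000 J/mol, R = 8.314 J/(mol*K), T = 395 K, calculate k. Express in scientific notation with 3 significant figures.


k = A * exp(-Ea/(R*T))
k = 1e+08 * exp(-67000 / (8.314 * 395))
k = 1e+08 * exp(-20.401762)
k = 1.38e-01


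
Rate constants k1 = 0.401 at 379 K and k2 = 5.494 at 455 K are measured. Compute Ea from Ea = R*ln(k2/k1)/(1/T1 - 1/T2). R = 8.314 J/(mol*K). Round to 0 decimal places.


Ea = R * ln(k2/k1) / (1/T1 - 1/T2)
ln(k2/k1) = ln(5.494/0.401) = 2.6174504
1/T1 - 1/T2 = 1/379 - 1/455 = 0.00044072023
Ea = 8.314 * 2.6174504 / 0.00044072023
Ea = 49377 J/mol


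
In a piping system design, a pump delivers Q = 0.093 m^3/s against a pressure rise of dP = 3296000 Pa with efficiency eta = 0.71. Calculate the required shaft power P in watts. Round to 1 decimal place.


P = Q * dP / eta
P = 0.093 * 3296000 / 0.71
P = 306528.0 / 0.71
P = 431729.6 W


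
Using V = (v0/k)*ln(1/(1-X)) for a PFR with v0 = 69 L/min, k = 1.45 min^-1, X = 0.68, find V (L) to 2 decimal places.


V = (v0/k) * ln(1/(1-X))
V = (69/1.45) * ln(1/(1-0.68))
V = 47.586207 * ln(3.125)
V = 47.586207 * 1.139434
V = 54.22 L


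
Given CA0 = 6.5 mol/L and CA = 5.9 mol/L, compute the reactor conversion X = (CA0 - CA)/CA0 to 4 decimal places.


X = (CA0 - CA) / CA0
X = (6.5 - 5.9) / 6.5
X = 0.6 / 6.5
X = 0.0923


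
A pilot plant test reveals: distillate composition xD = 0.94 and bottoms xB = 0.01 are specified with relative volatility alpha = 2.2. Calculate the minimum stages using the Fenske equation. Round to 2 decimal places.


N_min = ln((xD*(1-xB))/(xB*(1-xD))) / ln(alpha)
Numerator inside ln: 0.9306 / 0.0006 = 1551.0
ln(1551.0) = 7.346655
ln(alpha) = ln(2.2) = 0.788457
N_min = 7.346655 / 0.788457 = 9.32


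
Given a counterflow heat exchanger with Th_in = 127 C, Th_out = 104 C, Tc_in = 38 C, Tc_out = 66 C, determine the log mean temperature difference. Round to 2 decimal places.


dT1 = Th_in - Tc_out = 127 - 66 = 61
dT2 = Th_out - Tc_in = 104 - 38 = 66
LMTD = (dT1 - dT2) / ln(dT1/dT2)
LMTD = (61 - 66) / ln(61/66)
LMTD = 63.47 K


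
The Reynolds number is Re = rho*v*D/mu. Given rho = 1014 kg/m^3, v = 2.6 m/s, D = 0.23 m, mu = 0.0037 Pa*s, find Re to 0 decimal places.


Re = rho * v * D / mu
Re = 1014 * 2.6 * 0.23 / 0.0037
Re = 606.372 / 0.0037
Re = 163884


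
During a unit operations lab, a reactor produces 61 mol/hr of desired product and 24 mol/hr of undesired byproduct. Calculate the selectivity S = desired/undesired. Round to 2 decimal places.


S = desired product rate / undesired product rate
S = 61 / 24
S = 2.54


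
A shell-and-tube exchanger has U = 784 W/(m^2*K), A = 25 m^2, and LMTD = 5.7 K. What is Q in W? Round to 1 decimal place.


Q = U * A * LMTD
Q = 784 * 25 * 5.7
Q = 111720.0 W


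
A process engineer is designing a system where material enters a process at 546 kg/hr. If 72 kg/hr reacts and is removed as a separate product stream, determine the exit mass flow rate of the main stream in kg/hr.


Steady-state mass balance on the main outlet: F_out = F_in - F_removed
F_out = 546 - 72
F_out = 474 kg/hr


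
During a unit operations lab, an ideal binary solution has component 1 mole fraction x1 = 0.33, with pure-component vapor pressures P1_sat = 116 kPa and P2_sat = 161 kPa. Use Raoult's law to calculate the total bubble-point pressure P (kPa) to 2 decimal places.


P = x1*P1_sat + x2*P2_sat
x2 = 1 - x1 = 1 - 0.33 = 0.67
P = 0.33*116 + 0.67*161
P = 38.28 + 107.87
P = 146.15 kPa


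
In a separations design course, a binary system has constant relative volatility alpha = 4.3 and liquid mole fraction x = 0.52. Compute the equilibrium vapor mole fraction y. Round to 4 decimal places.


y = alpha*x / (1 + (alpha-1)*x)
y = 4.3*0.52 / (1 + (4.3-1)*0.52)
y = 2.236 / (1 + 1.716)
y = 2.236 / 2.716
y = 0.8233


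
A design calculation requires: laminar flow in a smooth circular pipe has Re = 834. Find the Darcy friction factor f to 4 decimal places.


f = 64 / Re
f = 64 / 834
f = 0.0767


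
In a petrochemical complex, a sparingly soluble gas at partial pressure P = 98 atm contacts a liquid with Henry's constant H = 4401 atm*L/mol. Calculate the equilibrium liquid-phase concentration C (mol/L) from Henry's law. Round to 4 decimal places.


C = P / H
C = 98 / 4401
C = 0.0223 mol/L


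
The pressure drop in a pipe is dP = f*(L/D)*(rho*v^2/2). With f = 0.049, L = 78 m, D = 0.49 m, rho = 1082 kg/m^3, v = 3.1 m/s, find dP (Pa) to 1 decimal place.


dP = f * (L/D) * (rho*v^2/2)
dP = 0.049 * (78/0.49) * (1082*3.1^2/2)
L/D = 159.18367347
rho*v^2/2 = 1082*9.61/2 = 5199.01
dP = 0.049 * 159.18367347 * 5199.01
dP = 40552.3 Pa


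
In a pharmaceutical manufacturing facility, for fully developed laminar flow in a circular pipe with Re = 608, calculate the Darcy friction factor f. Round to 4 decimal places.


f = 64 / Re
f = 64 / 608
f = 0.1053


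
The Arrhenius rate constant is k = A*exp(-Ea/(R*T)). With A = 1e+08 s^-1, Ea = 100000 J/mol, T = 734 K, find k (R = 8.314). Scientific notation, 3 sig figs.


k = A * exp(-Ea/(R*T))
k = 1e+08 * exp(-100000 / (8.314 * 734))
k = 1e+08 * exp(-16.386791)
k = 7.64e+00


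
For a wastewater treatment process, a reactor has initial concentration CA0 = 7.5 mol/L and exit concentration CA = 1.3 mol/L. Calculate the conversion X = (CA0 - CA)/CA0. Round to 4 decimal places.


X = (CA0 - CA) / CA0
X = (7.5 - 1.3) / 7.5
X = 6.2 / 7.5
X = 0.8267


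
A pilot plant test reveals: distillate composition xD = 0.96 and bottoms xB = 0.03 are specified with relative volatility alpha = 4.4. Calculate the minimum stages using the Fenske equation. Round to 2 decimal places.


N_min = ln((xD*(1-xB))/(xB*(1-xD))) / ln(alpha)
Numerator inside ln: 0.9312 / 0.0012 = 776.0
ln(776.0) = 6.654153
ln(alpha) = ln(4.4) = 1.481605
N_min = 6.654153 / 1.481605 = 4.49


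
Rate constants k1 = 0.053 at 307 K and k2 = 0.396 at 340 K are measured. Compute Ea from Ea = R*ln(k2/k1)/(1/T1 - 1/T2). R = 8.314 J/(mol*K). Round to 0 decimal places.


Ea = R * ln(k2/k1) / (1/T1 - 1/T2)
ln(k2/k1) = ln(0.396/0.053) = 2.0111223
1/T1 - 1/T2 = 1/307 - 1/340 = 0.00031615252
Ea = 8.314 * 2.0111223 / 0.00031615252
Ea = 52887 J/mol


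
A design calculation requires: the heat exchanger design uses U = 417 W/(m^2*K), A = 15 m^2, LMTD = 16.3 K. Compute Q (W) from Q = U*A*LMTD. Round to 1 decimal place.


Q = U * A * LMTD
Q = 417 * 15 * 16.3
Q = 101956.5 W


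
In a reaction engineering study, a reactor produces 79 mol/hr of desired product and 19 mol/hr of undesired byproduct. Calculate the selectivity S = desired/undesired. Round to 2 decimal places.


S = desired product rate / undesired product rate
S = 79 / 19
S = 4.16


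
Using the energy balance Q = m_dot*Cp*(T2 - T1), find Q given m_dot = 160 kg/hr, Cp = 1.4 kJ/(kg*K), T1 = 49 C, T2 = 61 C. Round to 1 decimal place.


Q = m_dot * Cp * (T2 - T1)
Q = 160 * 1.4 * (61 - 49)
Q = 160 * 1.4 * 12
Q = 2688.0 kJ/hr


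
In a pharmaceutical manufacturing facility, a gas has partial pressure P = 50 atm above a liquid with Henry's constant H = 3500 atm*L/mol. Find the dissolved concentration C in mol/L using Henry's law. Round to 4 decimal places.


C = P / H
C = 50 / 3500
C = 0.0143 mol/L


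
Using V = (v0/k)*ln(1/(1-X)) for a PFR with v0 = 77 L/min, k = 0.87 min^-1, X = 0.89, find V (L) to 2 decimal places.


V = (v0/k) * ln(1/(1-X))
V = (77/0.87) * ln(1/(1-0.89))
V = 88.505747 * ln(9.090909)
V = 88.505747 * 2.207275
V = 195.36 L


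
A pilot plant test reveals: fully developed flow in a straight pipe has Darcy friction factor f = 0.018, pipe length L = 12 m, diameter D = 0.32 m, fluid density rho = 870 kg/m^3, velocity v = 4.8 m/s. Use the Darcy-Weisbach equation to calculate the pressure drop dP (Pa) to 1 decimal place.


dP = f * (L/D) * (rho*v^2/2)
dP = 0.018 * (12/0.32) * (870*4.8^2/2)
L/D = 37.5
rho*v^2/2 = 870*23.04/2 = 10022.4
dP = 0.018 * 37.5 * 10022.4
dP = 6765.1 Pa


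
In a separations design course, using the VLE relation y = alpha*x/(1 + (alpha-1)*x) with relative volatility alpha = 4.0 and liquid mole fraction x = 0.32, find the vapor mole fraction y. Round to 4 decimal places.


y = alpha*x / (1 + (alpha-1)*x)
y = 4.0*0.32 / (1 + (4.0-1)*0.32)
y = 1.28 / (1 + 0.96)
y = 1.28 / 1.96
y = 0.6531


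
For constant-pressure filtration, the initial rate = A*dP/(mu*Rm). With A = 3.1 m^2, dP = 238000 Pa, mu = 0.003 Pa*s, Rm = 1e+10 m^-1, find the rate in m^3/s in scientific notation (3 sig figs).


rate = A * dP / (mu * Rm)
rate = 3.1 * 238000 / (0.003 * 1e+10)
rate = 737800.0 / 3.000e+07
rate = 2.46e-02 m^3/s


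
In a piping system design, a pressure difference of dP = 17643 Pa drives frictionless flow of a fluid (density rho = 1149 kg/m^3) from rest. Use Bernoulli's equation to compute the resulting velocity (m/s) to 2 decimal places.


v = sqrt(2*dP/rho)
v = sqrt(2*17643/1149)
v = sqrt(30.710183)
v = 5.54 m/s


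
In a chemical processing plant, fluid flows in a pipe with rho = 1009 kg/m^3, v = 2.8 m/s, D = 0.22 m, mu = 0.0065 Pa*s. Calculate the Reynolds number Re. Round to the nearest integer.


Re = rho * v * D / mu
Re = 1009 * 2.8 * 0.22 / 0.0065
Re = 621.544 / 0.0065
Re = 95622


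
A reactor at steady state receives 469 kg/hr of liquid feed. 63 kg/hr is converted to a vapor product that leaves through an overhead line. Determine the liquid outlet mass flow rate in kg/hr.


Steady-state mass balance on the main outlet: F_out = F_in - F_removed
F_out = 469 - 63
F_out = 406 kg/hr


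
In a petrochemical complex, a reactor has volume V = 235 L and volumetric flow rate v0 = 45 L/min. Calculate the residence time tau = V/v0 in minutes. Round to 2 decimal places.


tau = V / v0
tau = 235 / 45
tau = 5.22 min


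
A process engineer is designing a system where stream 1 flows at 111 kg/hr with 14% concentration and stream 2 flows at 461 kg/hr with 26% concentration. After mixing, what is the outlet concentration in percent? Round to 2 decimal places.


Mass balance on solute: F1*x1 + F2*x2 = F3*x3
F3 = F1 + F2 = 111 + 461 = 572 kg/hr
x3 = (F1*x1 + F2*x2)/F3
x3 = (111*0.14 + 461*0.26) / 572
x3 = 23.67%


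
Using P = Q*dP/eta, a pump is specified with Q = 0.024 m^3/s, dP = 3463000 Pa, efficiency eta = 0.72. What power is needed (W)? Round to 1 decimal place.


P = Q * dP / eta
P = 0.024 * 3463000 / 0.72
P = 83112.0 / 0.72
P = 115433.3 W


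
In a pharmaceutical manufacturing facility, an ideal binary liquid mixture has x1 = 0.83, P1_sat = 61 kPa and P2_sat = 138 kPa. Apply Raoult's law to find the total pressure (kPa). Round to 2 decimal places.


P = x1*P1_sat + x2*P2_sat
x2 = 1 - x1 = 1 - 0.83 = 0.17
P = 0.83*61 + 0.17*138
P = 50.63 + 23.46
P = 74.09 kPa


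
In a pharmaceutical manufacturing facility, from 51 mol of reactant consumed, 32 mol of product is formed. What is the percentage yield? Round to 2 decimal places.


Yield = (moles product / moles consumed) * 100%
Yield = (32 / 51) * 100
Yield = 0.6275 * 100
Yield = 62.75%


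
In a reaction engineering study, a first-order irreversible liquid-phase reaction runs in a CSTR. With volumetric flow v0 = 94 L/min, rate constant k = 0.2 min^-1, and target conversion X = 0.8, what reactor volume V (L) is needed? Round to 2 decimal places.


V = v0 * X / (k * (1 - X))
V = 94 * 0.8 / (0.2 * (1 - 0.8))
V = 75.2 / (0.2 * 0.2)
V = 75.2 / 0.04
V = 1880.00 L


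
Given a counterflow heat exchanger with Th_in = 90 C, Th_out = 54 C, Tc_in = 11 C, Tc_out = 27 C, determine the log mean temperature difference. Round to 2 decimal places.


dT1 = Th_in - Tc_out = 90 - 27 = 63
dT2 = Th_out - Tc_in = 54 - 11 = 43
LMTD = (dT1 - dT2) / ln(dT1/dT2)
LMTD = (63 - 43) / ln(63/43)
LMTD = 52.36 K


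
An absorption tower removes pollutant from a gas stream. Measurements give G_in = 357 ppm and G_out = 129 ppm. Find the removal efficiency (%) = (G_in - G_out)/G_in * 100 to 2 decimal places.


Efficiency = (G_in - G_out) / G_in * 100%
Efficiency = (357 - 129) / 357 * 100
Efficiency = 228 / 357 * 100
Efficiency = 63.87%


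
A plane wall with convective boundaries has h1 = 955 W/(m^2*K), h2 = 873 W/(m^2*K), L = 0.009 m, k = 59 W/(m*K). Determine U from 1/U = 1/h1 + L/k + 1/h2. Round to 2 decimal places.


1/U = 1/h1 + L/k + 1/h2
1/U = 1/955 + 0.009/59 + 1/873
1/U = 0.0010471204 + 0.0001525424 + 0.0011454754
1/U = 0.0023451382
U = 426.41 W/(m^2*K)


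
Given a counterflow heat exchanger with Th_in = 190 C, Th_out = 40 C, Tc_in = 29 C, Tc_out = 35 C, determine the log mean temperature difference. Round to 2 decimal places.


dT1 = Th_in - Tc_out = 190 - 35 = 155
dT2 = Th_out - Tc_in = 40 - 29 = 11
LMTD = (dT1 - dT2) / ln(dT1/dT2)
LMTD = (155 - 11) / ln(155/11)
LMTD = 54.43 K


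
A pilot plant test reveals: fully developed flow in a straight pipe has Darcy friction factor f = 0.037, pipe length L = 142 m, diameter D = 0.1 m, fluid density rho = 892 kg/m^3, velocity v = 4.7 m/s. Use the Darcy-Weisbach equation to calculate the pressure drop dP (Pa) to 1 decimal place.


dP = f * (L/D) * (rho*v^2/2)
dP = 0.037 * (142/0.1) * (892*4.7^2/2)
L/D = 1420.0
rho*v^2/2 = 892*22.09/2 = 9852.14
dP = 0.037 * 1420.0 * 9852.14
dP = 517631.4 Pa


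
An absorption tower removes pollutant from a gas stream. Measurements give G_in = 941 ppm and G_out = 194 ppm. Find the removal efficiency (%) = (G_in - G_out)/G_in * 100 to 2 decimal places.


Efficiency = (G_in - G_out) / G_in * 100%
Efficiency = (941 - 194) / 941 * 100
Efficiency = 747 / 941 * 100
Efficiency = 79.38%


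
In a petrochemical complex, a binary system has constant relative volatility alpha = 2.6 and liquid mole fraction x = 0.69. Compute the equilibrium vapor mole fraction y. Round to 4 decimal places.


y = alpha*x / (1 + (alpha-1)*x)
y = 2.6*0.69 / (1 + (2.6-1)*0.69)
y = 1.794 / (1 + 1.104)
y = 1.794 / 2.104
y = 0.8527


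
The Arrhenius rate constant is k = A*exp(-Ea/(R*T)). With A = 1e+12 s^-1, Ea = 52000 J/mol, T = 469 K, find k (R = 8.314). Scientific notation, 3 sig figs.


k = A * exp(-Ea/(R*T))
k = 1e+12 * exp(-52000 / (8.314 * 469))
k = 1e+12 * exp(-13.335843)
k = 1.62e+06


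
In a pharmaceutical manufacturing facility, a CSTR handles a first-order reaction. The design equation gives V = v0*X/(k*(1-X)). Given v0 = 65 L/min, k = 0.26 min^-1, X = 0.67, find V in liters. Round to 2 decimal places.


V = v0 * X / (k * (1 - X))
V = 65 * 0.67 / (0.26 * (1 - 0.67))
V = 43.55 / (0.26 * 0.33)
V = 43.55 / 0.0858
V = 507.58 L


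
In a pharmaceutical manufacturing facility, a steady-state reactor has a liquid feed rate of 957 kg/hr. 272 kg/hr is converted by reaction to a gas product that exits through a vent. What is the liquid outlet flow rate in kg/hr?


Steady-state mass balance on the main outlet: F_out = F_in - F_removed
F_out = 957 - 272
F_out = 685 kg/hr


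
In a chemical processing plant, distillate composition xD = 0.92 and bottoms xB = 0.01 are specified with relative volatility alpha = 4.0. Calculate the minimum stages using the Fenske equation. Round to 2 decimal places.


N_min = ln((xD*(1-xB))/(xB*(1-xD))) / ln(alpha)
Numerator inside ln: 0.9108 / 0.0008 = 1138.5
ln(1138.5) = 7.037467
ln(alpha) = ln(4.0) = 1.386294
N_min = 7.037467 / 1.386294 = 5.08


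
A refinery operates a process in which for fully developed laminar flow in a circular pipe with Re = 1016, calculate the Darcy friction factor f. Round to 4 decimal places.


f = 64 / Re
f = 64 / 1016
f = 0.0630


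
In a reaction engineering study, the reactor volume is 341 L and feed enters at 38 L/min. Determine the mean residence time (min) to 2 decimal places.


tau = V / v0
tau = 341 / 38
tau = 8.97 min


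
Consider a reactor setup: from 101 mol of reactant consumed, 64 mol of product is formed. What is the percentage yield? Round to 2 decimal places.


Yield = (moles product / moles consumed) * 100%
Yield = (64 / 101) * 100
Yield = 0.6337 * 100
Yield = 63.37%


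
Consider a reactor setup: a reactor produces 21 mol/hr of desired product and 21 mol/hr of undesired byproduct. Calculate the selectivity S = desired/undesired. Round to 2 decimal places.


S = desired product rate / undesired product rate
S = 21 / 21
S = 1.00


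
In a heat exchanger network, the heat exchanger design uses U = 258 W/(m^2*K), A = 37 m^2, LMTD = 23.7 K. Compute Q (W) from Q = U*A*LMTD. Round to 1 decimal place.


Q = U * A * LMTD
Q = 258 * 37 * 23.7
Q = 226240.2 W


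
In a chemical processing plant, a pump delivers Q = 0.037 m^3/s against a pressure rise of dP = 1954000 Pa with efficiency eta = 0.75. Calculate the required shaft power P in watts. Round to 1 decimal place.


P = Q * dP / eta
P = 0.037 * 1954000 / 0.75
P = 72298.0 / 0.75
P = 96397.3 W


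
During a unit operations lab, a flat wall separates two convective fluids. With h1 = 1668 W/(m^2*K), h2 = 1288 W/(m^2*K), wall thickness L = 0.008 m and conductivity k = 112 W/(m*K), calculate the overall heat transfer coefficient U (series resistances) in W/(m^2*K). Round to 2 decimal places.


1/U = 1/h1 + L/k + 1/h2
1/U = 1/1668 + 0.008/112 + 1/1288
1/U = 0.0005995204 + 7.14286e-05 + 0.0007763975
1/U = 0.0014473465
U = 690.92 W/(m^2*K)


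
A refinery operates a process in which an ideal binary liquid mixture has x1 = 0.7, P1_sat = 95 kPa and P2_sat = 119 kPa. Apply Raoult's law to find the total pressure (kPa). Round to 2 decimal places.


P = x1*P1_sat + x2*P2_sat
x2 = 1 - x1 = 1 - 0.7 = 0.3
P = 0.7*95 + 0.3*119
P = 66.5 + 35.7
P = 102.20 kPa


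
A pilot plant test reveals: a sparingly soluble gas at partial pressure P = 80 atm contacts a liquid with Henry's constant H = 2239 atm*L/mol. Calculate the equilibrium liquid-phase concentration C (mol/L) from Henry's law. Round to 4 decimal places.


C = P / H
C = 80 / 2239
C = 0.0357 mol/L


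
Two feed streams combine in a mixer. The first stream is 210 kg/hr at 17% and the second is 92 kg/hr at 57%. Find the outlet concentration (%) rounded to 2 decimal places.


Mass balance on solute: F1*x1 + F2*x2 = F3*x3
F3 = F1 + F2 = 210 + 92 = 302 kg/hr
x3 = (F1*x1 + F2*x2)/F3
x3 = (210*0.17 + 92*0.57) / 302
x3 = 29.19%


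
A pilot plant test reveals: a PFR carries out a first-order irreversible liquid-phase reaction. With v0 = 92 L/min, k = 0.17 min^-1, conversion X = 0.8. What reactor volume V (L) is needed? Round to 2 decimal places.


V = (v0/k) * ln(1/(1-X))
V = (92/0.17) * ln(1/(1-0.8))
V = 541.176471 * ln(5.0)
V = 541.176471 * 1.609438
V = 870.99 L


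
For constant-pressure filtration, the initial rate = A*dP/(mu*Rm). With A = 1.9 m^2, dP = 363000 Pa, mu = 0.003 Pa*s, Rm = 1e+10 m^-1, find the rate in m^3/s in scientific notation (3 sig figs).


rate = A * dP / (mu * Rm)
rate = 1.9 * 363000 / (0.003 * 1e+10)
rate = 689700.0 / 3.000e+07
rate = 2.30e-02 m^3/s


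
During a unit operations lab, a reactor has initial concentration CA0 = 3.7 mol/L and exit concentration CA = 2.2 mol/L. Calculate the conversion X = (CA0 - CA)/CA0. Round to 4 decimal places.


X = (CA0 - CA) / CA0
X = (3.7 - 2.2) / 3.7
X = 1.5 / 3.7
X = 0.4054


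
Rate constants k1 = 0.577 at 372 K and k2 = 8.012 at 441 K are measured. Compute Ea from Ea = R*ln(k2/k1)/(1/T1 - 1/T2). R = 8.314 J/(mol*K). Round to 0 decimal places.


Ea = R * ln(k2/k1) / (1/T1 - 1/T2)
ln(k2/k1) = ln(8.012/0.577) = 2.6308534
1/T1 - 1/T2 = 1/372 - 1/441 = 0.000420598347
Ea = 8.314 * 2.6308534 / 0.000420598347
Ea = 52004 J/mol


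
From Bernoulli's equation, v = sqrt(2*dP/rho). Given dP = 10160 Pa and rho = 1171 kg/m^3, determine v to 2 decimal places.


v = sqrt(2*dP/rho)
v = sqrt(2*10160/1171)
v = sqrt(17.35269)
v = 4.17 m/s


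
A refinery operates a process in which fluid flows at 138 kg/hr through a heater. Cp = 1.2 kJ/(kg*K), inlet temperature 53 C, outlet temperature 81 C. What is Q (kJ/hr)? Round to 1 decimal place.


Q = m_dot * Cp * (T2 - T1)
Q = 138 * 1.2 * (81 - 53)
Q = 138 * 1.2 * 28
Q = 4636.8 kJ/hr


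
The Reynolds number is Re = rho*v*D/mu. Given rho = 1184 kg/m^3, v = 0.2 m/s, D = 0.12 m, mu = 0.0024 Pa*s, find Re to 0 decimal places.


Re = rho * v * D / mu
Re = 1184 * 0.2 * 0.12 / 0.0024
Re = 28.416 / 0.0024
Re = 11840


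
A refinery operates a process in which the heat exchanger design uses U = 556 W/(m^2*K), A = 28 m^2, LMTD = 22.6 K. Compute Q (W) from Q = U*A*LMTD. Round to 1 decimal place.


Q = U * A * LMTD
Q = 556 * 28 * 22.6
Q = 351836.8 W


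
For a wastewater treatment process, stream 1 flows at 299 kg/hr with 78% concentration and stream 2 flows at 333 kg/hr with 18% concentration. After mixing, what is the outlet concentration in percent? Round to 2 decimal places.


Mass balance on solute: F1*x1 + F2*x2 = F3*x3
F3 = F1 + F2 = 299 + 333 = 632 kg/hr
x3 = (F1*x1 + F2*x2)/F3
x3 = (299*0.78 + 333*0.18) / 632
x3 = 46.39%


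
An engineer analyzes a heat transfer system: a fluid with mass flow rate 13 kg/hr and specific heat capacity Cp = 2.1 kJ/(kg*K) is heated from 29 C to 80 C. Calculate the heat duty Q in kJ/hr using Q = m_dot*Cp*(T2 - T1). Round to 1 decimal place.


Q = m_dot * Cp * (T2 - T1)
Q = 13 * 2.1 * (80 - 29)
Q = 13 * 2.1 * 51
Q = 1392.3 kJ/hr


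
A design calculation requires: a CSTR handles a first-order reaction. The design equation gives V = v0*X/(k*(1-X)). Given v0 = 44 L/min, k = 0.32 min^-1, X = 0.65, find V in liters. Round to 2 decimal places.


V = v0 * X / (k * (1 - X))
V = 44 * 0.65 / (0.32 * (1 - 0.65))
V = 28.6 / (0.32 * 0.35)
V = 28.6 / 0.112
V = 255.36 L


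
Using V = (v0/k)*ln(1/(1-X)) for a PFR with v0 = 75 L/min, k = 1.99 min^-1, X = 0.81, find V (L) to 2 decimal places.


V = (v0/k) * ln(1/(1-X))
V = (75/1.99) * ln(1/(1-0.81))
V = 37.688442 * ln(5.263158)
V = 37.688442 * 1.660731
V = 62.59 L


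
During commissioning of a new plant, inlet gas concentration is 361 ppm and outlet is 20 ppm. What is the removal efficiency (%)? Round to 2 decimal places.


Efficiency = (G_in - G_out) / G_in * 100%
Efficiency = (361 - 20) / 361 * 100
Efficiency = 341 / 361 * 100
Efficiency = 94.46%


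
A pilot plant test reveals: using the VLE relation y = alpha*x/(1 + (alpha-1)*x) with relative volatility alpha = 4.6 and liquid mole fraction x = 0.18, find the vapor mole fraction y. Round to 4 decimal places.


y = alpha*x / (1 + (alpha-1)*x)
y = 4.6*0.18 / (1 + (4.6-1)*0.18)
y = 0.828 / (1 + 0.648)
y = 0.828 / 1.648
y = 0.5024


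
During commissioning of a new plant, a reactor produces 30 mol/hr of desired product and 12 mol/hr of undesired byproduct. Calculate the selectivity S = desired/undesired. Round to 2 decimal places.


S = desired product rate / undesired product rate
S = 30 / 12
S = 2.50


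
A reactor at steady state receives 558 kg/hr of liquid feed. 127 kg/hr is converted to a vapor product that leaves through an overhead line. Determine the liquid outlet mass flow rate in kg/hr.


Steady-state mass balance on the main outlet: F_out = F_in - F_removed
F_out = 558 - 127
F_out = 431 kg/hr


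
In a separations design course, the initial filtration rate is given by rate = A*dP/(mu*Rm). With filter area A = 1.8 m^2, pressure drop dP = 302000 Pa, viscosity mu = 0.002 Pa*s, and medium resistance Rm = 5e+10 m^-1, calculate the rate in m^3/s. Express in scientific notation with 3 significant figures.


rate = A * dP / (mu * Rm)
rate = 1.8 * 302000 / (0.002 * 5e+10)
rate = 543600.0 / 1.000e+08
rate = 5.44e-03 m^3/s


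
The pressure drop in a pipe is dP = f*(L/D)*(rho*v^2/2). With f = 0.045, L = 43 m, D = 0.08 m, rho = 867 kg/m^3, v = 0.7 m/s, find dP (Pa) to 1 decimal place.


dP = f * (L/D) * (rho*v^2/2)
dP = 0.045 * (43/0.08) * (867*0.7^2/2)
L/D = 537.5
rho*v^2/2 = 867*0.49/2 = 212.415
dP = 0.045 * 537.5 * 212.415
dP = 5137.8 Pa


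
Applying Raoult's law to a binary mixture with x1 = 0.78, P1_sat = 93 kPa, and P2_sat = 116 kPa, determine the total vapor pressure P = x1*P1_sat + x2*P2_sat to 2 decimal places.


P = x1*P1_sat + x2*P2_sat
x2 = 1 - x1 = 1 - 0.78 = 0.22
P = 0.78*93 + 0.22*116
P = 72.54 + 25.52
P = 98.06 kPa


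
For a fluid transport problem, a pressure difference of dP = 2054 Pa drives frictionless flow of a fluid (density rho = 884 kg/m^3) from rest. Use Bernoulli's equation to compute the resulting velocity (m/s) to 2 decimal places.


v = sqrt(2*dP/rho)
v = sqrt(2*2054/884)
v = sqrt(4.647059)
v = 2.16 m/s


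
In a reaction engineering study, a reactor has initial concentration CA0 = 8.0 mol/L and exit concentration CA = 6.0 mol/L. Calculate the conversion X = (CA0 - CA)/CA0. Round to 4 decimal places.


X = (CA0 - CA) / CA0
X = (8.0 - 6.0) / 8.0
X = 2.0 / 8.0
X = 0.2500


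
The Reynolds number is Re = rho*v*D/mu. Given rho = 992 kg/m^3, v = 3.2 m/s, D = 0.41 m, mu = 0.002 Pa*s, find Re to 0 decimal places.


Re = rho * v * D / mu
Re = 992 * 3.2 * 0.41 / 0.002
Re = 1301.504 / 0.002
Re = 650752


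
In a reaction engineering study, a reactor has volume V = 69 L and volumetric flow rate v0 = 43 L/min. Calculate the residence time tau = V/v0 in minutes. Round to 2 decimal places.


tau = V / v0
tau = 69 / 43
tau = 1.60 min


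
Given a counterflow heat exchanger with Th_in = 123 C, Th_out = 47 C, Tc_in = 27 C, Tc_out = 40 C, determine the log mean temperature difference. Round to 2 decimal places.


dT1 = Th_in - Tc_out = 123 - 40 = 83
dT2 = Th_out - Tc_in = 47 - 27 = 20
LMTD = (dT1 - dT2) / ln(dT1/dT2)
LMTD = (83 - 20) / ln(83/20)
LMTD = 44.27 K


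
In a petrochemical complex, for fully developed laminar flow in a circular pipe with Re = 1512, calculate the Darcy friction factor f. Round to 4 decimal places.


f = 64 / Re
f = 64 / 1512
f = 0.0423


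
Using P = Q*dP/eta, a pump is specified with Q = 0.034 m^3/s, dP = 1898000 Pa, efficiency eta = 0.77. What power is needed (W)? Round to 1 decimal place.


P = Q * dP / eta
P = 0.034 * 1898000 / 0.77
P = 64532.0 / 0.77
P = 83807.8 W


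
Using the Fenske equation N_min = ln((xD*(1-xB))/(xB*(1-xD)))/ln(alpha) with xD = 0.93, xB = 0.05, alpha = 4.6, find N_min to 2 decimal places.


N_min = ln((xD*(1-xB))/(xB*(1-xD))) / ln(alpha)
Numerator inside ln: 0.8835 / 0.0035 = 252.428571
ln(252.428571) = 5.531128
ln(alpha) = ln(4.6) = 1.526056
N_min = 5.531128 / 1.526056 = 3.62


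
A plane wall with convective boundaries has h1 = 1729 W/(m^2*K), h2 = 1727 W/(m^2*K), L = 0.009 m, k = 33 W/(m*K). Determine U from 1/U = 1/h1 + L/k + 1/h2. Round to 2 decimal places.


1/U = 1/h1 + L/k + 1/h2
1/U = 1/1729 + 0.009/33 + 1/1727
1/U = 0.000578369 + 0.0002727273 + 0.0005790388
1/U = 0.0014301351
U = 699.23 W/(m^2*K)


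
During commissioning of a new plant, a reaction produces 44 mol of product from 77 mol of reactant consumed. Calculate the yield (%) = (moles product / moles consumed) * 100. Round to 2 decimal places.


Yield = (moles product / moles consumed) * 100%
Yield = (44 / 77) * 100
Yield = 0.5714 * 100
Yield = 57.14%


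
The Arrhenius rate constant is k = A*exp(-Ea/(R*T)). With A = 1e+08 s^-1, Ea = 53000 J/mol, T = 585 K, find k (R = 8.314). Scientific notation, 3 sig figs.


k = A * exp(-Ea/(R*T))
k = 1e+08 * exp(-53000 / (8.314 * 585))
k = 1e+08 * exp(-10.897076)
k = 1.85e+03


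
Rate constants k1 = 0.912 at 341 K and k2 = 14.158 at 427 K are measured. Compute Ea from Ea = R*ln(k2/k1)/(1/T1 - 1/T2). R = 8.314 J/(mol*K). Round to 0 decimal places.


Ea = R * ln(k2/k1) / (1/T1 - 1/T2)
ln(k2/k1) = ln(14.158/0.912) = 2.7423951
1/T1 - 1/T2 = 1/341 - 1/427 = 0.000590630945
Ea = 8.314 * 2.7423951 / 0.000590630945
Ea = 38603 J/mol


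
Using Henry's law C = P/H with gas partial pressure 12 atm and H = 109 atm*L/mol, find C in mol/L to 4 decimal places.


C = P / H
C = 12 / 109
C = 0.1101 mol/L


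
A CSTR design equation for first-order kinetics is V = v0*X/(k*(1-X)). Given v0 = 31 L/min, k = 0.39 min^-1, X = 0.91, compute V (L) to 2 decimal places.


V = v0 * X / (k * (1 - X))
V = 31 * 0.91 / (0.39 * (1 - 0.91))
V = 28.21 / (0.39 * 0.09)
V = 28.21 / 0.0351
V = 803.70 L


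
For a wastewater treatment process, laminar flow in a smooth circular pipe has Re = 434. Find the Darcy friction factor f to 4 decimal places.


f = 64 / Re
f = 64 / 434
f = 0.1475


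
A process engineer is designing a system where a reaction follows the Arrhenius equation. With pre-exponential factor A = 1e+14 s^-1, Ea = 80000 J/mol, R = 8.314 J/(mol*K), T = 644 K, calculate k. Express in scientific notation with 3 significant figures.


k = A * exp(-Ea/(R*T))
k = 1e+14 * exp(-80000 / (8.314 * 644))
k = 1e+14 * exp(-14.941497)
k = 3.24e+07


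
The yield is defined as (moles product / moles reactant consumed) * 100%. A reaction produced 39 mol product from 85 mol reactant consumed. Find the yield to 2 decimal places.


Yield = (moles product / moles consumed) * 100%
Yield = (39 / 85) * 100
Yield = 0.4588 * 100
Yield = 45.88%


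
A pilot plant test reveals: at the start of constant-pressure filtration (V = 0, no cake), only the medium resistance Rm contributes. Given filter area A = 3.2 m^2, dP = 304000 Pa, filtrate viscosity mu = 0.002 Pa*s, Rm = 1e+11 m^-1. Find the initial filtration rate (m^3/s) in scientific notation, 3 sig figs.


rate = A * dP / (mu * Rm)
rate = 3.2 * 304000 / (0.002 * 1e+11)
rate = 972800.0 / 2.000e+08
rate = 4.86e-03 m^3/s


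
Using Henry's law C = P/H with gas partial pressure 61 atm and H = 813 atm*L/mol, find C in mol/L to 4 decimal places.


C = P / H
C = 61 / 813
C = 0.0750 mol/L


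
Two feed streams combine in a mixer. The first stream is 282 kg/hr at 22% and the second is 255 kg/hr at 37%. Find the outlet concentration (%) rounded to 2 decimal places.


Mass balance on solute: F1*x1 + F2*x2 = F3*x3
F3 = F1 + F2 = 282 + 255 = 537 kg/hr
x3 = (F1*x1 + F2*x2)/F3
x3 = (282*0.22 + 255*0.37) / 537
x3 = 29.12%


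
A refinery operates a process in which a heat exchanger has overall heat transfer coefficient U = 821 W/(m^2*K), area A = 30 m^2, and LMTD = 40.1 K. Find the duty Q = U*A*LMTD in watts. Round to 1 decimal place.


Q = U * A * LMTD
Q = 821 * 30 * 40.1
Q = 987663.0 W


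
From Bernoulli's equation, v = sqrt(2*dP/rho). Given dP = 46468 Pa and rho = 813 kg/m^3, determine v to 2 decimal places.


v = sqrt(2*dP/rho)
v = sqrt(2*46468/813)
v = sqrt(114.312423)
v = 10.69 m/s


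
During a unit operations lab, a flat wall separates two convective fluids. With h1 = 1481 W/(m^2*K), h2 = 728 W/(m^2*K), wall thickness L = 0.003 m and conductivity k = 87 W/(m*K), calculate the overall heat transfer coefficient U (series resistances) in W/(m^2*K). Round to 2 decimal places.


1/U = 1/h1 + L/k + 1/h2
1/U = 1/1481 + 0.003/87 + 1/728
1/U = 0.0006752194 + 3.44828e-05 + 0.0013736264
1/U = 0.0020833286
U = 480.00 W/(m^2*K)


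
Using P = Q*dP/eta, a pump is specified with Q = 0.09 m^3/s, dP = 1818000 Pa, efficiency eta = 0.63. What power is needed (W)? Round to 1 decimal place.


P = Q * dP / eta
P = 0.09 * 1818000 / 0.63
P = 163620.0 / 0.63
P = 259714.3 W


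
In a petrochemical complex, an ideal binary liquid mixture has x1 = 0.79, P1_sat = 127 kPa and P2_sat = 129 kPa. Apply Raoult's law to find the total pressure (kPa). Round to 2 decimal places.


P = x1*P1_sat + x2*P2_sat
x2 = 1 - x1 = 1 - 0.79 = 0.21
P = 0.79*127 + 0.21*129
P = 100.33 + 27.09
P = 127.42 kPa


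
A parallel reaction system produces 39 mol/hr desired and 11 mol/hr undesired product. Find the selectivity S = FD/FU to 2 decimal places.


S = desired product rate / undesired product rate
S = 39 / 11
S = 3.55


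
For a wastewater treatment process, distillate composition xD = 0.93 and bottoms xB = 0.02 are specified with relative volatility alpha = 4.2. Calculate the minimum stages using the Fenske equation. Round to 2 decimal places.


N_min = ln((xD*(1-xB))/(xB*(1-xD))) / ln(alpha)
Numerator inside ln: 0.9114 / 0.0014 = 651.0
ln(651.0) = 6.47851
ln(alpha) = ln(4.2) = 1.435085
N_min = 6.47851 / 1.435085 = 4.51


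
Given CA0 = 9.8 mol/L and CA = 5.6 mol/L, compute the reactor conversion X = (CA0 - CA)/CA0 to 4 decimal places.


X = (CA0 - CA) / CA0
X = (9.8 - 5.6) / 9.8
X = 4.2 / 9.8
X = 0.4286


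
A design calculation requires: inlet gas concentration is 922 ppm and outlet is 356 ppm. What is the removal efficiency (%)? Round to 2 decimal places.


Efficiency = (G_in - G_out) / G_in * 100%
Efficiency = (922 - 356) / 922 * 100
Efficiency = 566 / 922 * 100
Efficiency = 61.39%


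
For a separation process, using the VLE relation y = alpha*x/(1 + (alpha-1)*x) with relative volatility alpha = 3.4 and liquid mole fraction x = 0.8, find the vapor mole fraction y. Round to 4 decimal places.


y = alpha*x / (1 + (alpha-1)*x)
y = 3.4*0.8 / (1 + (3.4-1)*0.8)
y = 2.72 / (1 + 1.92)
y = 2.72 / 2.92
y = 0.9315


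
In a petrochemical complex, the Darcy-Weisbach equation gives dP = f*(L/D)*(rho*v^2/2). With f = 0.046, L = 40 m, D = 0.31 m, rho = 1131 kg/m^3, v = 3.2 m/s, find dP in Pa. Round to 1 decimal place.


dP = f * (L/D) * (rho*v^2/2)
dP = 0.046 * (40/0.31) * (1131*3.2^2/2)
L/D = 129.03225806
rho*v^2/2 = 1131*10.24/2 = 5790.72
dP = 0.046 * 129.03225806 * 5790.72
dP = 34370.7 Pa


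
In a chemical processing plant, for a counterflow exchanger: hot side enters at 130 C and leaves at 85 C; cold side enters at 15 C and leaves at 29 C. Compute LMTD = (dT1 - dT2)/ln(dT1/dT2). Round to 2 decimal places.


dT1 = Th_in - Tc_out = 130 - 29 = 101
dT2 = Th_out - Tc_in = 85 - 15 = 70
LMTD = (dT1 - dT2) / ln(dT1/dT2)
LMTD = (101 - 70) / ln(101/70)
LMTD = 84.55 K


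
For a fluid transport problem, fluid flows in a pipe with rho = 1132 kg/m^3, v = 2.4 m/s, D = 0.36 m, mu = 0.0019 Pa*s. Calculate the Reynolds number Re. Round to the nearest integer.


Re = rho * v * D / mu
Re = 1132 * 2.4 * 0.36 / 0.0019
Re = 978.048 / 0.0019
Re = 514762


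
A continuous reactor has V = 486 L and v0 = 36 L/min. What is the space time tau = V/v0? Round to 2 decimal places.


tau = V / v0
tau = 486 / 36
tau = 13.50 min


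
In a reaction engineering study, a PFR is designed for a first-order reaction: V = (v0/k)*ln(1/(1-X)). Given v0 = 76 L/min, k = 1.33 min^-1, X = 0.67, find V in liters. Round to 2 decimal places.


V = (v0/k) * ln(1/(1-X))
V = (76/1.33) * ln(1/(1-0.67))
V = 57.142857 * ln(3.030303)
V = 57.142857 * 1.108663
V = 63.35 L


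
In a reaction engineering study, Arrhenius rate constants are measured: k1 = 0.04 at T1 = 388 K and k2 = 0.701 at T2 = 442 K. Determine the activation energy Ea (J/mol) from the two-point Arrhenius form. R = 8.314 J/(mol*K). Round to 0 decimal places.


Ea = R * ln(k2/k1) / (1/T1 - 1/T2)
ln(k2/k1) = ln(0.701/0.04) = 2.8636284
1/T1 - 1/T2 = 1/388 - 1/442 = 0.000314876149
Ea = 8.314 * 2.8636284 / 0.000314876149
Ea = 75611 J/mol


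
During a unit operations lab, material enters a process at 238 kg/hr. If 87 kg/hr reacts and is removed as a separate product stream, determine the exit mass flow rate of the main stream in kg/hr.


Steady-state mass balance on the main outlet: F_out = F_in - F_removed
F_out = 238 - 87
F_out = 151 kg/hr


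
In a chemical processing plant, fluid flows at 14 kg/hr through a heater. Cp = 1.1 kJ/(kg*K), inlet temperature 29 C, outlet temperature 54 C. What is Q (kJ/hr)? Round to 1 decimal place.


Q = m_dot * Cp * (T2 - T1)
Q = 14 * 1.1 * (54 - 29)
Q = 14 * 1.1 * 25
Q = 385.0 kJ/hr
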